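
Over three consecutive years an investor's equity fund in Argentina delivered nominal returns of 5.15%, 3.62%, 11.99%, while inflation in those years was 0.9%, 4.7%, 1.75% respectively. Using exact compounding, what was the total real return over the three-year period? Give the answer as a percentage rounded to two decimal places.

Compound the nominal returns: 1.0515 × 1.0362 × 1.1199 = 1.220203.
Compound inflation: 1.0090 × 1.0470 × 1.0175 = 1.074910.
Deflate: 1.220203 / 1.074910 = 1.135167.
Total real return = 1.135167 − 1 → 13.52%.

13.52%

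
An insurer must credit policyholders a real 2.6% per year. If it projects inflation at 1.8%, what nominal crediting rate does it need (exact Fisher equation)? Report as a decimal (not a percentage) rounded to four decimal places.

0.0445

(1 + i) = (1 + r)(1 + π) = 1.02600 × 1.01800 = 1.044468
i = 1.044468 − 1, so the required nominal rate is 0.0445.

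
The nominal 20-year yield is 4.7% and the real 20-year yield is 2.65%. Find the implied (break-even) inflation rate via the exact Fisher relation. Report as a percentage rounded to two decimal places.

(1 + π) = (1 + i)/(1 + r) = 1.04700 / 1.02650 = 1.019971
Break-even inflation = 1.019971 − 1 → 2.00%.

2.00%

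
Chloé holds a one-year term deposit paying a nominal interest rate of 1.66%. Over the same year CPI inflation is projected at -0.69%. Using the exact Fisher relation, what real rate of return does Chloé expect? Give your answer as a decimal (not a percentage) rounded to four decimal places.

0.0237

1 + r = 1.01660 / 0.99310 = 1.023663
r = 1.023663 − 1 = 2.3663%, i.e. 0.0237.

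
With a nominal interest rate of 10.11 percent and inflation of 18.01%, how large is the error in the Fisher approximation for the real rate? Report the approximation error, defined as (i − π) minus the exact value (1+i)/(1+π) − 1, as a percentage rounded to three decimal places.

-1.206%

Approximate: r ≈ 10.110% − 18.010% = -7.9000%
Exact: (1 + 0.1011)/(1 + 0.1801) − 1 = -6.6943%
Error = -7.9000% − (-6.6943%) = -1.2057% → -1.206%.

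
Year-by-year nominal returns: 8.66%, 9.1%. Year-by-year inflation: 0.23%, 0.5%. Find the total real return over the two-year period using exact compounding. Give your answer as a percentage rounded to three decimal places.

Nominal growth factor = 1.0866 × 1.0910 = 1.185481
Price-level growth factor = 1.0023 × 1.0050 = 1.007312
Real growth factor = 1.185481 / 1.007312 = 1.176876
Total real return = 1.176876 − 1 → 17.688%.

17.688%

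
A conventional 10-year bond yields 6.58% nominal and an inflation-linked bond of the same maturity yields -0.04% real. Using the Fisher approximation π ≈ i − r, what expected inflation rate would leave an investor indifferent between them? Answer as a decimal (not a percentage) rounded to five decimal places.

0.06620

π ≈ i − r = 6.58% − (-0.04%) → 0.06620.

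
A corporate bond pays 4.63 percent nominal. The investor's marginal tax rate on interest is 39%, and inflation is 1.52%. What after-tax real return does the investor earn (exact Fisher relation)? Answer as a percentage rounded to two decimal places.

After-tax nominal return = 4.63% × (1 − 0.39) = 2.8243%.
1 + r = 1.028243 / 1.01520 = 1.012848
After-tax real rate = 1.012848 − 1 → 1.28%.

1.28%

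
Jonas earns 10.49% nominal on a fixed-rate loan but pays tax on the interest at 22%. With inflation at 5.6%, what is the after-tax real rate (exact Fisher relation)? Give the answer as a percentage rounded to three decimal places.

After-tax nominal return = 10.49% × (1 − 0.22) = 8.1822%.
1 + r = 1.081822 / 1.05600 = 1.024453
After-tax real rate = 1.024453 − 1 → 2.445%.

2.445%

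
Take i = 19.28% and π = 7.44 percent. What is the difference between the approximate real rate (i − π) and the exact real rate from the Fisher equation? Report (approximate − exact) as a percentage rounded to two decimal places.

0.82%

Approximate: r ≈ 19.280% − 7.440% = 11.8400%
Exact: (1 + 0.1928)/(1 + 0.0744) − 1 = 11.0201%
Error = 11.8400% − 11.0201% = 0.8199% → 0.82%.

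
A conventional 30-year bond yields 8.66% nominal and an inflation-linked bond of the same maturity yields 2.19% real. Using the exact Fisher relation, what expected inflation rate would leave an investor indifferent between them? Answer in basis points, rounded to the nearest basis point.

(1 + π) = (1 + i)/(1 + r) = 1.08660 / 1.02190 = 1.063313
Break-even inflation = 1.063313 − 1 → 633 basis points.

633 basis points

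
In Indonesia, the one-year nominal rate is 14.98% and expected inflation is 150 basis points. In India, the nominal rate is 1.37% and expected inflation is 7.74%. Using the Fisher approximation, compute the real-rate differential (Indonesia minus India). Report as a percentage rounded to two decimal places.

Indonesia: 14.98% − 1.5% = 13.480%
India: 1.37% − 7.74% = -6.370%
Differential = 19.850% → 19.85%.

19.85%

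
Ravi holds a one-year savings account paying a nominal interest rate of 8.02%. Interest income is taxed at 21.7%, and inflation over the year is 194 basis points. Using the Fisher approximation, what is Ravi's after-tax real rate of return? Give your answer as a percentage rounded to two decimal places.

After-tax nominal return = 8.02% × (1 − 0.217) = 6.27966%.
r ≈ 6.27966% − 1.94% → 4.34%.

4.34%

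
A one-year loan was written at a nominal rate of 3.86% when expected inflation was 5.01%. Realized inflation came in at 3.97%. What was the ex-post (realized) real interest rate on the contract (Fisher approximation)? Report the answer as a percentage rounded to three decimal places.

-0.110%

Ex-post: 3.86% − 3.97% = -0.110%
So the realized real rate is -0.110%.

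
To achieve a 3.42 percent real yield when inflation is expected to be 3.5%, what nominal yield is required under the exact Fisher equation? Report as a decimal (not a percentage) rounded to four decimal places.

0.0704

(1 + i) = (1 + r)(1 + π) = 1.03420 × 1.03500 = 1.070397
i = 1.070397 − 1, so the required nominal rate is 0.0704.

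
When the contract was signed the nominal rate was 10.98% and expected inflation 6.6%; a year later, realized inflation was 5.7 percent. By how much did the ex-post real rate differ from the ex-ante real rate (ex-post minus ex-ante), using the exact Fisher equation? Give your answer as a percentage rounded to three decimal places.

0.886%

Ex-ante: (1 + 0.1098)/(1 + 0.0660) − 1 = 4.10882%
Ex-post: (1 + 0.1098)/(1 + 0.0570) − 1 = 4.99527%
Difference (ex-post − ex-ante) = 0.88645% → 0.886%.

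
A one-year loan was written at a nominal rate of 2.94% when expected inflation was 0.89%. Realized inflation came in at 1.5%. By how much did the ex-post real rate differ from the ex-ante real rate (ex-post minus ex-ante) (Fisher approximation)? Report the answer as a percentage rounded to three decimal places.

Ex-ante: 2.94% − 0.89% = 2.050%
Ex-post: 2.94% − 1.5% = 1.440%
Difference (ex-post − ex-ante) = -0.6100% → -0.610%.

-0.610%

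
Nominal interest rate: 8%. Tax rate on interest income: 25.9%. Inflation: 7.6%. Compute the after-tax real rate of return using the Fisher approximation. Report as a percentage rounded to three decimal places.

After-tax nominal return = 8% × (1 − 0.259) = 5.9280%.
r ≈ 5.9280% − 7.6% → -1.672%.

-1.672%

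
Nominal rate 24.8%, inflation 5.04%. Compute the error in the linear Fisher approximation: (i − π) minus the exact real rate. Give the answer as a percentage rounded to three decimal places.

Approximate: r ≈ 24.800% − 5.040% = 19.7600%
Exact: (1 + 0.2480)/(1 + 0.0504) − 1 = 18.8119%
Error = 19.7600% − 18.8119% = 0.9481% → 0.948%.

0.948%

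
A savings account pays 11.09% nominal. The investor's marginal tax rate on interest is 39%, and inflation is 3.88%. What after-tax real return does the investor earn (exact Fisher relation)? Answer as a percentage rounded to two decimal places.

After-tax nominal return = 11.09% × (1 − 0.39) = 6.7649%.
1 + r = 1.067649 / 1.03880 = 1.027771
After-tax real rate = 1.027771 − 1 → 2.78%.

2.78%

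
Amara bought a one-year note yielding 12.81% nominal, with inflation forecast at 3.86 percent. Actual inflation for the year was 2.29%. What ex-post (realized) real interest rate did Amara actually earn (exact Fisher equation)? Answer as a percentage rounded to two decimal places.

Ex-post: (1 + 0.1281)/(1 + 0.0229) − 1 = 10.2845%
So the realized real rate is 10.28%.

10.28%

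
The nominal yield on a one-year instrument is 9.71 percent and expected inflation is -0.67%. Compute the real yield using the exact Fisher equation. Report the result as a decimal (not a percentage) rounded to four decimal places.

By the Fisher identity, 1 + r = (1 + i)/(1 + π).
1 + r = 1.09710 / 0.99330 = 1.104500
r = 1.104500 − 1 = 10.4500%, i.e. 0.1045.

0.1045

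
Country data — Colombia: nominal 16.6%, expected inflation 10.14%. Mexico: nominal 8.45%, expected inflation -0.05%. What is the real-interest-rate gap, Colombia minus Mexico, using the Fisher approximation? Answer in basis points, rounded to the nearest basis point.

Colombia: 16.6% − 10.14% = 6.460%
Mexico: 8.45% − (-0.05%) = 8.500%
Differential = -2.040% → -204 basis points.

-204 basis points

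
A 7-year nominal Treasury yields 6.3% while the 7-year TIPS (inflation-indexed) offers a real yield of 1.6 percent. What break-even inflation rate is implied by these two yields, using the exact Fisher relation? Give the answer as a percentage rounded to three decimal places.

4.626%

(1 + π) = (1 + i)/(1 + r) = 1.06300 / 1.01600 = 1.046260
Break-even inflation = 1.046260 − 1 → 4.626%.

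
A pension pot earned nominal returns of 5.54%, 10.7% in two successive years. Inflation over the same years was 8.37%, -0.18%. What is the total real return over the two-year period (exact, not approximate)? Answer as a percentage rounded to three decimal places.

Compound the nominal returns: 1.0554 × 1.1070 = 1.168328.
Compound inflation: 1.0837 × 0.9982 = 1.081749.
Deflate: 1.168328 / 1.081749 = 1.080036.
Total real return = 1.080036 − 1 → 8.004%.

8.004%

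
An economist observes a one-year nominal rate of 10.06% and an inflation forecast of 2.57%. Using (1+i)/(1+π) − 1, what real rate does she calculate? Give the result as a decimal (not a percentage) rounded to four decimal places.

0.0730

By the Fisher equation, 1 + r = (1 + i)/(1 + π).
1 + r = 1.10060 / 1.02570 = 1.073023
r = 1.073023 − 1 = 7.3023%, i.e. 0.0730.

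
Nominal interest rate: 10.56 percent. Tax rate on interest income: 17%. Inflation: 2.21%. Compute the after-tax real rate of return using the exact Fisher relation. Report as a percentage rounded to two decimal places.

6.41%

After-tax nominal return = 10.56% × (1 − 0.17) = 8.7648%.
1 + r = 1.087648 / 1.02210 = 1.064131
After-tax real rate = 1.064131 − 1 → 6.41%.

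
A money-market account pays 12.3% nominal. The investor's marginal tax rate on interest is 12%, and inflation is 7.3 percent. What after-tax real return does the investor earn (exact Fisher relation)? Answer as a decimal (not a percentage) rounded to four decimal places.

0.0328

After-tax nominal return = 12.3% × (1 − 0.12) = 10.8240%.
1 + r = 1.10824 / 1.07300 = 1.032842
After-tax real rate = 1.032842 − 1 → 0.0328.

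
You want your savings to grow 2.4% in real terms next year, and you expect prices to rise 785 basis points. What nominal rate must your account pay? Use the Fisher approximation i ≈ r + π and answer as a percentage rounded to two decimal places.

10.25%

i ≈ r + π = 2.4% + 7.85% = 10.25%.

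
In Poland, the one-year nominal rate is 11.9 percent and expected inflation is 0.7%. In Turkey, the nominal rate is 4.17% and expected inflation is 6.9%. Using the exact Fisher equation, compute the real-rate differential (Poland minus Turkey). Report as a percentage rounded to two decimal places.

Poland: (1 + 0.1190)/(1 + 0.0070) − 1 = 11.1221%
Turkey: (1 + 0.0417)/(1 + 0.0690) − 1 = -2.5538%
Differential = 11.1221% − (-2.5538%) = 13.6759% → 13.68%.

13.68%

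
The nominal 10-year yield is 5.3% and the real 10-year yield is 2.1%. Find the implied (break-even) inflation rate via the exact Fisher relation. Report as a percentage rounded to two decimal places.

3.13%

(1 + π) = (1 + i)/(1 + r) = 1.05300 / 1.02100 = 1.031342
Break-even inflation = 1.031342 − 1 → 3.13%.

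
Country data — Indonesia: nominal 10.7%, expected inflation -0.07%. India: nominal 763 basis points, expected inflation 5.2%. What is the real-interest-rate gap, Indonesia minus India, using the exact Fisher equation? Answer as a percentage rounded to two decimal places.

8.47%

Indonesia: (1 + 0.1070)/(1 − 0.0007) − 1 = 10.7775%
India: (1 + 0.0763)/(1 + 0.0520) − 1 = 2.3099%
Differential = 10.7775% − 2.3099% = 8.4677% → 8.47%.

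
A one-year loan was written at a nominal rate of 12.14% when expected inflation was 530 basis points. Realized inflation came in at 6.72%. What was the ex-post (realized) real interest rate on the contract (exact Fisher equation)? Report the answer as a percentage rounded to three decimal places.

Ex-post: (1 + 0.1214)/(1 + 0.0672) − 1 = 5.0787%
So the realized real rate is 5.079%.

5.079%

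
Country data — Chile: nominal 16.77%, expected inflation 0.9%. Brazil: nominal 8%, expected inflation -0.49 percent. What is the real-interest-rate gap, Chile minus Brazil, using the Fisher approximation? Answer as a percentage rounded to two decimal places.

Chile: 16.77% − 0.9% = 15.870%
Brazil: 8% − (-0.49%) = 8.490%
Differential = 7.380% → 7.38%.

7.38%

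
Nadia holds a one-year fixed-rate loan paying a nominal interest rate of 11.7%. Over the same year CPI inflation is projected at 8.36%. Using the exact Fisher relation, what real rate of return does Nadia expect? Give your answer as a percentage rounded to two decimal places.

By the Fisher relation, 1 + r = (1 + i)/(1 + π).
1 + r = 1.11700 / 1.08360 = 1.030823
r = 1.030823 − 1 = 3.0823%, i.e. 3.08%.

3.08%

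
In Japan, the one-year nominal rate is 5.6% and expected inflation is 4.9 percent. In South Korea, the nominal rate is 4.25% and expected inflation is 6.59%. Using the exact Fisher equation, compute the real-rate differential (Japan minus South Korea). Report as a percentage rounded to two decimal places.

Japan: (1 + 0.0560)/(1 + 0.0490) − 1 = 0.6673%
South Korea: (1 + 0.0425)/(1 + 0.0659) − 1 = -2.1953%
Differential = 0.6673% − (-2.1953%) = 2.8626% → 2.86%.

2.86%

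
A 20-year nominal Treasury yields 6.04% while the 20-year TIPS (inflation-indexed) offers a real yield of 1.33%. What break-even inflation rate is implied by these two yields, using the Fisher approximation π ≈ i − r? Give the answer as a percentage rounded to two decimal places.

π ≈ i − r = 6.04% − 1.33% → 4.71%.

4.71%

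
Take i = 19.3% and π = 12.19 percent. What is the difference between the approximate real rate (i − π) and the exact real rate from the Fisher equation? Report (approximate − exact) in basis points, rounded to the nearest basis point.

Approximate: r ≈ 19.300% − 12.190% = 7.1100%
Exact: (1 + 0.1930)/(1 + 0.1219) − 1 = 6.3375%
Error = 7.1100% − 6.3375% = 0.7725% → 77 basis points.

77 basis points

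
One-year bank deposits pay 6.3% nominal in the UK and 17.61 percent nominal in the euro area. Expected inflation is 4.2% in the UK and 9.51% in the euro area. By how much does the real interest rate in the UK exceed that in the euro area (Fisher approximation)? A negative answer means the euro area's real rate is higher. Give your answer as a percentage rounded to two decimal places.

The UK: 6.3% − 4.2% = 2.100%
The euro area: 17.61% − 9.51% = 8.100%
Differential = -6.000% → -6.00%.

-6.00%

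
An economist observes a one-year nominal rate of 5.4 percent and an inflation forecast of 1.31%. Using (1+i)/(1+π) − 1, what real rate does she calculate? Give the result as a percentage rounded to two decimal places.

By the Fisher equation, 1 + r = (1 + i)/(1 + π).
1 + r = 1.05400 / 1.01310 = 1.040371
r = 1.040371 − 1 = 4.0371%, i.e. 4.04%.

4.04%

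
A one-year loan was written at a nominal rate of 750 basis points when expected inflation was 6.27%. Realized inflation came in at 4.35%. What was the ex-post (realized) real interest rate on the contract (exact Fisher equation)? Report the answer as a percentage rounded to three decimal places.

Ex-post: (1 + 0.0750)/(1 + 0.0435) − 1 = 3.0187%
So the realized real rate is 3.019%.

3.019%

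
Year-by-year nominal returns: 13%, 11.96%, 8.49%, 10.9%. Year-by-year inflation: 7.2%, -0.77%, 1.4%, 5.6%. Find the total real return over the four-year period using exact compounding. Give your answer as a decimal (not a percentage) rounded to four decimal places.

0.3364

Compound the nominal returns: 1.1300 × 1.1196 × 1.0849 × 1.1090 = 1.522168.
Compound inflation: 1.0720 × 0.9923 × 1.0140 × 1.0560 = 1.139042.
Deflate: 1.522168 / 1.139042 = 1.336358.
Total real return = 1.336358 − 1 → 0.3364.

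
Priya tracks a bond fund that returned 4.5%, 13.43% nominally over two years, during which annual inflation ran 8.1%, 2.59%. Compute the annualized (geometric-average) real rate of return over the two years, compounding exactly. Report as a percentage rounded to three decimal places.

Nominal growth factor = 1.0450 × 1.1343 = 1.18534350
Price-level growth factor = 1.0810 × 1.0259 = 1.10899790
Real growth factor = 1.18534350 / 1.10899790 = 1.06884197
Annualized real rate = 1.06884197^(1/2) − 1 = 3.3848% → 3.385%.

3.385%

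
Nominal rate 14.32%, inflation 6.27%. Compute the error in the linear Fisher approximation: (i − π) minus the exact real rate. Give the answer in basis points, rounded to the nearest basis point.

Approximate: r ≈ 14.320% − 6.270% = 8.0500%
Exact: (1 + 0.1432)/(1 + 0.0627) − 1 = 7.57504%
Error = 8.0500% − 7.57504% = 0.47496% → 47 basis points.

47 basis points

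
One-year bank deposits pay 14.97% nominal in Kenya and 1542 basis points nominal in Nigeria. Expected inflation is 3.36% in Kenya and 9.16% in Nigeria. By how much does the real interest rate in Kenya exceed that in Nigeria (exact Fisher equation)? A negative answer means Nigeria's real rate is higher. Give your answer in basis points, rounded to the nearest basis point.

Kenya: (1 + 0.1497)/(1 + 0.0336) − 1 = 11.2326%
Nigeria: (1 + 0.1542)/(1 + 0.0916) − 1 = 5.7347%
Differential = 11.2326% − 5.7347% = 5.4979% → 550 basis points.

550 basis points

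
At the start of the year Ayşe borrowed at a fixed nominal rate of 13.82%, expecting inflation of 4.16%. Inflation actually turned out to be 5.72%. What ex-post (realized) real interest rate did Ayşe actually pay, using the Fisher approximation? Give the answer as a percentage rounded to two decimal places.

8.10%

Ex-post: 13.82% − 5.72% = 8.100%
So the realized real rate is 8.10%.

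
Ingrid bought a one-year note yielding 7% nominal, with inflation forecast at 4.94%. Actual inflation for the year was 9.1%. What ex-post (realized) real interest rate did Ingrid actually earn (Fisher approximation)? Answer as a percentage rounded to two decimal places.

-2.10%

Ex-post: 7% − 9.1% = -2.100%
So the realized real rate is -2.10%.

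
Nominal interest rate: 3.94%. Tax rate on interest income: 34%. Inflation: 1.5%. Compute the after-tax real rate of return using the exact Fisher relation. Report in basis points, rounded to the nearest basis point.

After-tax nominal return = 3.94% × (1 − 0.34) = 2.6004%.
1 + r = 1.026004 / 1.01500 = 1.010841
After-tax real rate = 1.010841 − 1 → 108 basis points.

108 basis points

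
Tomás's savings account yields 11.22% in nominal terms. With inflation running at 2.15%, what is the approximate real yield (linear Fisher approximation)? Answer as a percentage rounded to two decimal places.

r ≈ i − π = 11.22% − 2.15% = 9.07%.

9.07%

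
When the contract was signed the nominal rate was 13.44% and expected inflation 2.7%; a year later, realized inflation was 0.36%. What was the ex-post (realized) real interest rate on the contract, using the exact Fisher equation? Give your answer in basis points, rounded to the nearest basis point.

1303 basis points

Ex-post: (1 + 0.1344)/(1 + 0.0036) − 1 = 13.0331%
So the realized real rate is 1303 basis points.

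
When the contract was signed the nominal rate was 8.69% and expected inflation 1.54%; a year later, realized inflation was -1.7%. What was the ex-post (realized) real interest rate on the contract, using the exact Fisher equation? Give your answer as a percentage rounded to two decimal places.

Ex-post: (1 + 0.0869)/(1 − 0.0170) − 1 = 10.5697%
So the realized real rate is 10.57%.

10.57%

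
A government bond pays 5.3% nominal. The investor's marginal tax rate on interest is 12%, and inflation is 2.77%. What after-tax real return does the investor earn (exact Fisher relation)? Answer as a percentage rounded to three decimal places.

1.843%

After-tax nominal return = 5.3% × (1 − 0.12) = 4.6640%.
1 + r = 1.04664 / 1.02770 = 1.018430
After-tax real rate = 1.018430 − 1 → 1.843%.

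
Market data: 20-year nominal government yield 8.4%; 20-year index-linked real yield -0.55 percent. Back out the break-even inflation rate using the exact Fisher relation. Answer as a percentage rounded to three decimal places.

(1 + π) = (1 + i)/(1 + r) = 1.08400 / 0.99450 = 1.08999497
Break-even inflation = 1.08999497 − 1 → 8.999%.

8.999%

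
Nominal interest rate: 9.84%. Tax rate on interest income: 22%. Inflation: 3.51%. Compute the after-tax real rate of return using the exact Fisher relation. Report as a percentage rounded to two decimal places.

4.02%

After-tax nominal return = 9.84% × (1 − 0.22) = 7.6752%.
1 + r = 1.076752 / 1.03510 = 1.040240
After-tax real rate = 1.040240 − 1 → 4.02%.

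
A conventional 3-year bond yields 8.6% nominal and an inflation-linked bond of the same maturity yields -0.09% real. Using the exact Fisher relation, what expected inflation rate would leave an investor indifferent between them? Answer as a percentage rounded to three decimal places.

(1 + π) = (1 + i)/(1 + r) = 1.08600 / 0.99910 = 1.086978
Break-even inflation = 1.086978 − 1 → 8.698%.

8.698%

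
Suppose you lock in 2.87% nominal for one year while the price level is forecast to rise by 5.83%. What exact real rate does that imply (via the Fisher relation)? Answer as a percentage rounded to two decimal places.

By the Fisher relation, 1 + r = (1 + i)/(1 + π).
1 + r = 1.02870 / 1.05830 = 0.972031
r = 0.972031 − 1 = -2.7969%, i.e. -2.80%.

-2.80%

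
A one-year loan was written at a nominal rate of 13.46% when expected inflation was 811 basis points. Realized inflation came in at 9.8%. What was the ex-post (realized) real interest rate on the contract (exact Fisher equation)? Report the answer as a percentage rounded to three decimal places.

3.333%

Ex-post: (1 + 0.1346)/(1 + 0.0980) − 1 = 3.3333%
So the realized real rate is 3.333%.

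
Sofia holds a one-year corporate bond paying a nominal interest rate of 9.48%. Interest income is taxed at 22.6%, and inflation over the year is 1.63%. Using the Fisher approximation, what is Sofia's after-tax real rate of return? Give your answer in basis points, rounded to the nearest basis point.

571 basis points

After-tax nominal return = 9.48% × (1 − 0.226) = 7.33752%.
r ≈ 7.33752% − 1.63% → 571 basis points.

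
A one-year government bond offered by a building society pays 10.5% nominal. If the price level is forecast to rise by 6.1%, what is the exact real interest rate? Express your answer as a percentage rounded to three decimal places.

4.147%

By the Fisher equation, 1 + r = (1 + i)/(1 + π).
1 + r = 1.10500 / 1.06100 = 1.041470
r = 1.041470 − 1 = 4.1470%, i.e. 4.147%.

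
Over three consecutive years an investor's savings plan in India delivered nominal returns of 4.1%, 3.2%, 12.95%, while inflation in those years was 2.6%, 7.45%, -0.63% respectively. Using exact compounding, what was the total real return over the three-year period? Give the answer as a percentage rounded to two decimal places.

Compound the nominal returns: 1.0410 × 1.0320 × 1.1295 = 1.213435.
Compound inflation: 1.0260 × 1.0745 × 0.9937 = 1.095492.
Deflate: 1.213435 / 1.095492 = 1.107663.
Total real return = 1.107663 − 1 → 10.77%.

10.77%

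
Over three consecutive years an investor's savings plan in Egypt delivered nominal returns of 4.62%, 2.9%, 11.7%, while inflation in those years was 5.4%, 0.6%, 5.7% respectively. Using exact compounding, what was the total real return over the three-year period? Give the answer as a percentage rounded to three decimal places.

7.293%

Nominal growth factor = 1.0462 × 1.0290 × 1.1170 = 1.202495
Price-level growth factor = 1.0540 × 1.0060 × 1.0570 = 1.120762
Real growth factor = 1.202495 / 1.120762 = 1.072926
Total real return = 1.072926 − 1 → 7.293%.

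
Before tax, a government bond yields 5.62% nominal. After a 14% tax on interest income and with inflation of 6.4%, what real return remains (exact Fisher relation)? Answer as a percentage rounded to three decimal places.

After-tax nominal return = 5.62% × (1 − 0.14) = 4.8332%.
1 + r = 1.048332 / 1.06400 = 0.985274
After-tax real rate = 0.985274 − 1 → -1.473%.

-1.473%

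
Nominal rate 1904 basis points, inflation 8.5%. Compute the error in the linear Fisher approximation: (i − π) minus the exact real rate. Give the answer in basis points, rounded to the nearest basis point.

83 basis points

Approximate: r ≈ 19.040% − 8.500% = 10.5400%
Exact: (1 + 0.1904)/(1 + 0.0850) − 1 = 9.7143%
Error = 10.5400% − 9.7143% = 0.8257% → 83 basis points.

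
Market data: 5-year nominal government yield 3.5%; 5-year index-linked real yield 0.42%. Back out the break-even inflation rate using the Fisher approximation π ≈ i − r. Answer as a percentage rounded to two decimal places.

3.08%

π ≈ i − r = 3.5% − 0.42% → 3.08%.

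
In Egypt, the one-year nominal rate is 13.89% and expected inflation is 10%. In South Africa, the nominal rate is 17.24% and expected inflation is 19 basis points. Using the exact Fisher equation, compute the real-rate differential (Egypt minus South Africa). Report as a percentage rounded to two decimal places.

-13.48%

Egypt: (1 + 0.1389)/(1 + 0.1000) − 1 = 3.5364%
South Africa: (1 + 0.1724)/(1 + 0.0019) − 1 = 17.0177%
Differential = 3.5364% − 17.0177% = -13.4813% → -13.48%.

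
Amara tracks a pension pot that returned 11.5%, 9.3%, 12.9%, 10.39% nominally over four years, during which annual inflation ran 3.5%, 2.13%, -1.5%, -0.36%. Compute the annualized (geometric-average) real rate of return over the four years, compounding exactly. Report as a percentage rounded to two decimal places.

Nominal growth factor = 1.1150 × 1.0930 × 1.1290 × 1.1039 = 1.51886336
Price-level growth factor = 1.0350 × 1.0213 × 0.9850 × 0.9964 = 1.03744153
Real growth factor = 1.51886336 / 1.03744153 = 1.46404718
Annualized real rate = 1.46404718^(1/4) − 1 = 9.9990% → 10.00%.

10.00%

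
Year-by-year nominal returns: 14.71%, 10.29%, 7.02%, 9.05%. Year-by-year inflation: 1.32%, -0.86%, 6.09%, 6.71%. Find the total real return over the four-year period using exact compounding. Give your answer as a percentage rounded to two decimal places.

29.84%

Compound the nominal returns: 1.1471 × 1.1029 × 1.0702 × 1.0905 = 1.476482.
Compound inflation: 1.0132 × 0.9914 × 1.0609 × 1.0671 = 1.137165.
Deflate: 1.476482 / 1.137165 = 1.298388.
Total real return = 1.298388 − 1 → 29.84%.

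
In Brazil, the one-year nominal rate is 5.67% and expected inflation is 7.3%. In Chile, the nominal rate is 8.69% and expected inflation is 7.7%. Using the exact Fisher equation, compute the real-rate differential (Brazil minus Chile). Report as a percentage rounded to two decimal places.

-2.44%

Brazil: (1 + 0.0567)/(1 + 0.0730) − 1 = -1.5191%
Chile: (1 + 0.0869)/(1 + 0.0770) − 1 = 0.9192%
Differential = -1.5191% − 0.9192% = -2.4383% → -2.44%.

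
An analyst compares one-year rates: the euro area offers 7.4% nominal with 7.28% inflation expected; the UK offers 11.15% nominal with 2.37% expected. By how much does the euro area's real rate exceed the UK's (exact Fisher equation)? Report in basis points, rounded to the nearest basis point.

The euro area: (1 + 0.0740)/(1 + 0.0728) − 1 = 0.1119%
The UK: (1 + 0.1115)/(1 + 0.0237) − 1 = 8.5767%
Differential = 0.1119% − 8.5767% = -8.4649% → -846 basis points.

-846 basis points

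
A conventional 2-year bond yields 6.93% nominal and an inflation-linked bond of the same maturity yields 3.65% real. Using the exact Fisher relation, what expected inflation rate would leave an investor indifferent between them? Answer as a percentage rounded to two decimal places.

(1 + π) = (1 + i)/(1 + r) = 1.06930 / 1.03650 = 1.031645
Break-even inflation = 1.031645 − 1 → 3.16%.

3.16%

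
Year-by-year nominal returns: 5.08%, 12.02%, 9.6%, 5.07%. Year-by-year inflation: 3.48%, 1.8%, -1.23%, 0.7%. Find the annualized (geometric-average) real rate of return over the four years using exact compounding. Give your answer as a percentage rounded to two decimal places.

Nominal growth factor = 1.0508 × 1.1202 × 1.0960 × 1.0507 = 1.35551684
Price-level growth factor = 1.0348 × 1.0180 × 0.9877 × 1.0070 = 1.04775254
Real growth factor = 1.35551684 / 1.04775254 = 1.29373759
Annualized real rate = 1.29373759^(1/4) − 1 = 6.6502% → 6.65%.

6.65%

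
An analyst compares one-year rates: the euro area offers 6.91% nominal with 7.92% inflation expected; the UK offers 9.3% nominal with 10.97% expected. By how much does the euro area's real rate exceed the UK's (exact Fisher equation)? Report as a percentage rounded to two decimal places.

0.57%

The euro area: (1 + 0.0691)/(1 + 0.0792) − 1 = -0.9359%
The UK: (1 + 0.0930)/(1 + 0.1097) − 1 = -1.5049%
Differential = -0.9359% − (-1.5049%) = 0.5690% → 0.57%.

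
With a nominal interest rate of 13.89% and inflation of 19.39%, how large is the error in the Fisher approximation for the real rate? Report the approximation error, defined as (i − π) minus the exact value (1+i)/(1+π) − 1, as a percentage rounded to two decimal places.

Approximate: r ≈ 13.890% − 19.390% = -5.5000%
Exact: (1 + 0.1389)/(1 + 0.1939) − 1 = -4.6068%
Error = -5.5000% − (-4.6068%) = -0.8932% → -0.89%.

-0.89%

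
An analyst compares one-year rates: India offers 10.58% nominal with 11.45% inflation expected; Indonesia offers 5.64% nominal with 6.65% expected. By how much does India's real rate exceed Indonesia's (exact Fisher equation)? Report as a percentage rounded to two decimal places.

India: (1 + 0.1058)/(1 + 0.1145) − 1 = -0.7806%
Indonesia: (1 + 0.0564)/(1 + 0.0665) − 1 = -0.9470%
Differential = -0.7806% − (-0.9470%) = 0.1664% → 0.17%.

0.17%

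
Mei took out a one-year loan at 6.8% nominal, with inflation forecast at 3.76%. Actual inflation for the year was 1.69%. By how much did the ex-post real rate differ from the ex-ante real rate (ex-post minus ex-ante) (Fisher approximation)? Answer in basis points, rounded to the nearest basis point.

207 basis points

Ex-ante: 6.8% − 3.76% = 3.040%
Ex-post: 6.8% − 1.69% = 5.110%
Difference (ex-post − ex-ante) = 2.0700% → 207 basis points.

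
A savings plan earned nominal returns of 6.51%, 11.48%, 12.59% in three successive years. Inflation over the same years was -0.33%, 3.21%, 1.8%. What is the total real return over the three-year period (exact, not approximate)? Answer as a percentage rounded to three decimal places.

Nominal growth factor = 1.0651 × 1.1148 × 1.1259 = 1.33686380
Price-level growth factor = 0.9967 × 1.0321 × 1.0180 = 1.04721056
Real growth factor = 1.33686380 / 1.04721056 = 1.27659503
Total real return = 1.27659503 − 1 → 27.660%.

27.660%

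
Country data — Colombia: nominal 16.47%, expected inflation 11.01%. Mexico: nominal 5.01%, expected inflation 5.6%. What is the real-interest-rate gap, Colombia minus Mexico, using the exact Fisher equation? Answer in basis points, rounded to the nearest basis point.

548 basis points

Colombia: (1 + 0.1647)/(1 + 0.1101) − 1 = 4.9185%
Mexico: (1 + 0.0501)/(1 + 0.0560) − 1 = -0.5587%
Differential = 4.9185% − (-0.5587%) = 5.4772% → 548 basis points.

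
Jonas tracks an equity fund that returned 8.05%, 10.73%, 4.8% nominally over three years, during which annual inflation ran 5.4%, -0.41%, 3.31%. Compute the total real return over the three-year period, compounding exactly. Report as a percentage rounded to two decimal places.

15.63%

Compound the nominal returns: 1.0805 × 1.1073 × 1.0480 = 1.253867.
Compound inflation: 1.0540 × 0.9959 × 1.0331 = 1.084423.
Deflate: 1.253867 / 1.084423 = 1.156252.
Total real return = 1.156252 − 1 → 15.63%.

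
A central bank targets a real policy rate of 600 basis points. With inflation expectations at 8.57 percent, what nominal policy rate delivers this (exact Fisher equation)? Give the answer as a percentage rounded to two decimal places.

15.08%

(1 + i) = (1 + r)(1 + π) = 1.06000 × 1.08570 = 1.150842
i = 1.150842 − 1, so the required nominal rate is 15.08%.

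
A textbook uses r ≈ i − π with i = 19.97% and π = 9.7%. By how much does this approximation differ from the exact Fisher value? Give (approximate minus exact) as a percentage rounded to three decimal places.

Approximate: r ≈ 19.970% − 9.700% = 10.2700%
Exact: (1 + 0.1997)/(1 + 0.0970) − 1 = 9.3619%
Error = 10.2700% − 9.3619% = 0.9081% → 0.908%.

0.908%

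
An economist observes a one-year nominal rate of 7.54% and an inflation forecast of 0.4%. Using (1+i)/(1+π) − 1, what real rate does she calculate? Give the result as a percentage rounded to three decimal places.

1 + r = 1.07540 / 1.00400 = 1.071116
r = 1.071116 − 1 = 7.1116%, i.e. 7.112%.

7.112%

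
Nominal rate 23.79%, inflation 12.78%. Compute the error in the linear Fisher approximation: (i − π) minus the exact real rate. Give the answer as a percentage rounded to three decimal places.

1.248%

Approximate: r ≈ 23.790% − 12.780% = 11.0100%
Exact: (1 + 0.2379)/(1 + 0.1278) − 1 = 9.7624%
Error = 11.0100% − 9.7624% = 1.2476% → 1.248%.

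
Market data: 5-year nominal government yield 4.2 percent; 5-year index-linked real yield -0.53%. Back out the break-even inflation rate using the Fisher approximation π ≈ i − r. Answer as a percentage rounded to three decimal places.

4.730%

π ≈ i − r = 4.2% − (-0.53%) → 4.730%.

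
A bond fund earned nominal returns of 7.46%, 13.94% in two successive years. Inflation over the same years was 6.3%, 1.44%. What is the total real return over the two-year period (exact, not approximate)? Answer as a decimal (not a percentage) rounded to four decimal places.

Nominal growth factor = 1.0746 × 1.1394 = 1.224399
Price-level growth factor = 1.0630 × 1.0144 = 1.078307
Real growth factor = 1.224399 / 1.078307 = 1.135483
Total real return = 1.135483 − 1 → 0.1355.

0.1355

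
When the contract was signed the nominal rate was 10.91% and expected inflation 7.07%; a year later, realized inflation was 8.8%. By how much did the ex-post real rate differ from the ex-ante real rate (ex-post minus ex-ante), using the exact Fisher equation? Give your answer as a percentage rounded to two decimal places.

-1.65%

Ex-ante: (1 + 0.1091)/(1 + 0.0707) − 1 = 3.5864%
Ex-post: (1 + 0.1091)/(1 + 0.0880) − 1 = 1.9393%
Difference (ex-post − ex-ante) = -1.6471% → -1.65%.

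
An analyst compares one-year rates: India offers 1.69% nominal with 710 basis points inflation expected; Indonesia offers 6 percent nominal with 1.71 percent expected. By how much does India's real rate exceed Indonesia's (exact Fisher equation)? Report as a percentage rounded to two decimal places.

India: (1 + 0.0169)/(1 + 0.0710) − 1 = -5.0514%
Indonesia: (1 + 0.0600)/(1 + 0.0171) − 1 = 4.2179%
Differential = -5.0514% − 4.2179% = -9.2692% → -9.27%.

-9.27%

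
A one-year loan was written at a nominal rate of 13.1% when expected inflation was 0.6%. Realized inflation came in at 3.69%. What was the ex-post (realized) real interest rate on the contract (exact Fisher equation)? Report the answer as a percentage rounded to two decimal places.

9.08%

Ex-post: (1 + 0.1310)/(1 + 0.0369) − 1 = 9.0751%
So the realized real rate is 9.08%.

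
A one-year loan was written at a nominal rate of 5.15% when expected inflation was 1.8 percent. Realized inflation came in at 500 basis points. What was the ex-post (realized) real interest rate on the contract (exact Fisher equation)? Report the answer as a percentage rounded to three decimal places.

0.143%

Ex-post: (1 + 0.0515)/(1 + 0.0500) − 1 = 0.1429%
So the realized real rate is 0.143%.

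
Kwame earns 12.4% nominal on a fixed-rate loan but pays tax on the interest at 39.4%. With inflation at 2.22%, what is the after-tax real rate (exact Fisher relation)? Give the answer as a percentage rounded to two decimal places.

After-tax nominal return = 12.4% × (1 − 0.394) = 7.5144%.
1 + r = 1.075144 / 1.02220 = 1.051794
After-tax real rate = 1.051794 − 1 → 5.18%.

5.18%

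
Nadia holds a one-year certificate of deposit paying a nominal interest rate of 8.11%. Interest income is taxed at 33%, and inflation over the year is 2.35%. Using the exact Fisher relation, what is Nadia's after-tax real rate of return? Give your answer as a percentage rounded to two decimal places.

After-tax nominal return = 8.11% × (1 − 0.33) = 5.4337%.
1 + r = 1.054337 / 1.02350 = 1.030129
After-tax real rate = 1.030129 − 1 → 3.01%.

3.01%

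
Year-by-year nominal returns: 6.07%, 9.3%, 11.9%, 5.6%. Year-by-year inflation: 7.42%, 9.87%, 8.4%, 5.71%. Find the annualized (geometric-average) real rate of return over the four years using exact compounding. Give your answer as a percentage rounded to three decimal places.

Compound the nominal returns: 1.0607 × 1.0930 × 1.1190 × 1.0560 = 1.36995637.
Compound inflation: 1.0742 × 1.0987 × 1.0840 × 1.0571 = 1.35241391.
Deflate: 1.36995637 / 1.35241391 = 1.01297122.
Annualized real rate = 1.01297122^(1/4) − 1 = 0.3227% → 0.323%.

0.323%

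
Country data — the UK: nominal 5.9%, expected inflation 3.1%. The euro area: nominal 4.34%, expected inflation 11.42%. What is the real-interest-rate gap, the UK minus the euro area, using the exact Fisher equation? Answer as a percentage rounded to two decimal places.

The UK: (1 + 0.0590)/(1 + 0.0310) − 1 = 2.7158%
The euro area: (1 + 0.0434)/(1 + 0.1142) − 1 = -6.3543%
Differential = 2.7158% − (-6.3543%) = 9.0701% → 9.07%.

9.07%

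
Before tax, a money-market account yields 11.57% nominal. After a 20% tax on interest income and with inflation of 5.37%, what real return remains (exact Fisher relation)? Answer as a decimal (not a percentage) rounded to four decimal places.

0.0369

After-tax nominal return = 11.57% × (1 − 0.2) = 9.2560%.
1 + r = 1.09256 / 1.05370 = 1.036880
After-tax real rate = 1.036880 − 1 → 0.0369.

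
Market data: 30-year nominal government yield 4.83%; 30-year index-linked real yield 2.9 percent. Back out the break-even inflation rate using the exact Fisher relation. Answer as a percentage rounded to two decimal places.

1.88%

(1 + π) = (1 + i)/(1 + r) = 1.04830 / 1.02900 = 1.018756
Break-even inflation = 1.018756 − 1 → 1.88%.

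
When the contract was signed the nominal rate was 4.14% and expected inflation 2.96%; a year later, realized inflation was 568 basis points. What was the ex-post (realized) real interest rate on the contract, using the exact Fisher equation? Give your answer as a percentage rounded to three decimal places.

-1.457%

Ex-post: (1 + 0.0414)/(1 + 0.0568) − 1 = -1.4572%
So the realized real rate is -1.457%.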